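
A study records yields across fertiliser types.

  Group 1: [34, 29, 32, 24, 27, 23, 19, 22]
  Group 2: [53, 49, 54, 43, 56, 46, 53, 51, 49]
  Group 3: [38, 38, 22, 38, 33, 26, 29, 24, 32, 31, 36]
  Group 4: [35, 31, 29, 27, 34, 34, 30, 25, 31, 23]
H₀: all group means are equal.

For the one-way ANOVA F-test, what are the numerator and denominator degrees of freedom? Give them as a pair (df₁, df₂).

k = 4 groups, N = 38 total
df = (k−1, N−k) = (4−1, 38−4) = (3, 34)

degrees of freedom = [3, 34]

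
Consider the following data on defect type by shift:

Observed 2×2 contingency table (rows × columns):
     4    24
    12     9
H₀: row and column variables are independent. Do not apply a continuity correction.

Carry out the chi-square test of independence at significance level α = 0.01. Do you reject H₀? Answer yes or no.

Row totals [28, 21], col totals [16, 33], n=49
χ² = (4−9.14)²/9.14 + (24−18.86)²/18.86 + (12−6.86)²/6.86 + (9−14.14)²/14.14 = 10.0227
df = 1
p-value (upper-tail) = 0.00155
At α=0.01: p < α → reject H₀

reject H₀: yes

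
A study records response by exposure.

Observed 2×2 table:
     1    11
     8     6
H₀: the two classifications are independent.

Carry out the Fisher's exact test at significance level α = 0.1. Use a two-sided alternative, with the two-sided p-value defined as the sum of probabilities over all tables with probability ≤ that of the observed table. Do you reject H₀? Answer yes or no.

Margins: r₁=12, r₂=14, c₁=9, c₂=17, n=26
p_obs = C(12,1)·C(14,8)/C(26,9); sum pmf over tables with pmf ≤ p_obs
p-value (two-sided) = 0.01446
At α=0.1: p < α → reject H₀

reject H₀: yes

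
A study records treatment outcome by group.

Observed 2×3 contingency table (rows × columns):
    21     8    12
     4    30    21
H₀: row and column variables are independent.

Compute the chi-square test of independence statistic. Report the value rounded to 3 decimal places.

Row totals [41, 55], col totals [25, 38, 33], n=96
χ² = (21−10.68)²/10.68 + (8−16.23)²/16.23 + (12−14.09)²/14.09 + (4−14.32)²/14.32 + (30−21.77)²/21.77 + (21−18.91)²/18.91 = 25.2467
df = 2

test statistic = 25.247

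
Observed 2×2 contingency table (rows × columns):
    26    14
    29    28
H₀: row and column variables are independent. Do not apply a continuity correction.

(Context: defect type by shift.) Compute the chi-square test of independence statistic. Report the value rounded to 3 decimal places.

test statistic = 1.910

Row totals [40, 57], col totals [55, 42], n=97
χ² = (26−22.68)²/22.68 + (14−17.32)²/17.32 + (29−32.32)²/32.32 + (28−24.68)²/24.68 = 1.9096
df = 1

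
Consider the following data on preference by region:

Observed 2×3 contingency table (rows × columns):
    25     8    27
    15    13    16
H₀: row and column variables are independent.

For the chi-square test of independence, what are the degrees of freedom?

df = (r−1)(c−1) = (2−1)·(3−1) = 2

degrees of freedom = 2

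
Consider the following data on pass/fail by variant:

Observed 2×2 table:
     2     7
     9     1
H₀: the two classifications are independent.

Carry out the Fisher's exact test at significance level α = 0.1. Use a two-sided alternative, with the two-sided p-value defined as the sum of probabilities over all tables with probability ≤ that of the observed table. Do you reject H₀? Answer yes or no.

reject H₀: yes

Margins: r₁=9, r₂=10, c₁=11, c₂=8, n=19
p_obs = C(9,2)·C(10,9)/C(19,11); sum pmf over tables with pmf ≤ p_obs
p-value (two-sided) = 0.00548
At α=0.1: p < α → reject H₀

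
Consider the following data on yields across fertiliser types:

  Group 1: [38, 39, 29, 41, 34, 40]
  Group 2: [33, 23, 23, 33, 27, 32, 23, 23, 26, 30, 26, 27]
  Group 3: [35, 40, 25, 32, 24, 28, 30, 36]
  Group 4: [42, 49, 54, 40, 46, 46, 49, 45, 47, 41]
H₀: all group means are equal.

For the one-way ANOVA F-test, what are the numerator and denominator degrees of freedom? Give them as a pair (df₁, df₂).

k = 4 groups, N = 36 total
df = (k−1, N−k) = (4−1, 36−4) = (3, 32)

degrees of freedom = [3, 32]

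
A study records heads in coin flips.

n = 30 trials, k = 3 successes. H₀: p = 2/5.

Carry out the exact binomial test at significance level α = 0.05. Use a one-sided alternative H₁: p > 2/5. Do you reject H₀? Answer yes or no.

Exact binomial: n=30, k=3, p₀=2/5=0.4000
P(X≥3) from Σ C(n,i)·p₀^i·(1−p₀)^(n−i)
p-value (one-sided, H₁ greater) = 0.99995
At α=0.05: p ≥ α → fail to reject H₀

reject H₀: no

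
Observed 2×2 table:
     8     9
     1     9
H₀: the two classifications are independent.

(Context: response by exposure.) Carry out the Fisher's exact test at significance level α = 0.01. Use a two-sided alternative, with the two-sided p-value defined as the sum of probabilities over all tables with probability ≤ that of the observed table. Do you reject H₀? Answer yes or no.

reject H₀: no

Margins: r₁=17, r₂=10, c₁=9, c₂=18, n=27
p_obs = C(17,8)·C(10,1)/C(27,9); sum pmf over tables with pmf ≤ p_obs
p-value (two-sided) = 0.09117
At α=0.01: p ≥ α → fail to reject H₀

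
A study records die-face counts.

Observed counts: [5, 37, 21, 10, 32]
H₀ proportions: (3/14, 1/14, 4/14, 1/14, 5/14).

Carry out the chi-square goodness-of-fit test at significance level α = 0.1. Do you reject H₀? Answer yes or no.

reject H₀: yes

n = 105; E_i = n·p_i = [22.50, 7.50, 30.00, 7.50, 37.50]
χ² = (5−22.50)²/22.50 + (37−7.50)²/7.50 + (21−30.00)²/30.00 + (10−7.50)²/7.50 + (32−37.50)²/37.50 = 133.9844
df = 4
p-value (upper-tail) = 0.00000
At α=0.1: p < α → reject H₀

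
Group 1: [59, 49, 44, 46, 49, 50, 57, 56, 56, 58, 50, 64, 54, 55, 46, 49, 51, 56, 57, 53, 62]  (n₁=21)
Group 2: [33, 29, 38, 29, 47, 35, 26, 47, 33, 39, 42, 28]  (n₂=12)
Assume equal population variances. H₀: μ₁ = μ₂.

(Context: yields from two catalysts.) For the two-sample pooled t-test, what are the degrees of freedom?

df = n₁ + n₂ − 2 = 21 + 12 − 2 = 31

degrees of freedom = 31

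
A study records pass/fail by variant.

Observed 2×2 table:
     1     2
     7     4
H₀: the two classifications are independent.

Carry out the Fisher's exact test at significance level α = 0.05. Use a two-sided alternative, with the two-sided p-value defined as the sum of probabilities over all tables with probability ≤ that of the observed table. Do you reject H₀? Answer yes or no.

Margins: r₁=3, r₂=11, c₁=8, c₂=6, n=14
p_obs = C(3,1)·C(11,7)/C(14,8); sum pmf over tables with pmf ≤ p_obs
p-value (two-sided) = 0.53846
At α=0.05: p ≥ α → fail to reject H₀

reject H₀: no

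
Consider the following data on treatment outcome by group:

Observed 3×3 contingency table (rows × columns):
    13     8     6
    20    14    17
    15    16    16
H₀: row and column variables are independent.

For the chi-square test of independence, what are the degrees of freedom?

degrees of freedom = 4

df = (r−1)(c−1) = (3−1)·(3−1) = 4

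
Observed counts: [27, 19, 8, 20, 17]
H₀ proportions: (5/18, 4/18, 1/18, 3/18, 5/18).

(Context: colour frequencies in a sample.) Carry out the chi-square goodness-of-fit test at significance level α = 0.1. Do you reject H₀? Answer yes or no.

reject H₀: no

n = 91; E_i = n·p_i = [25.28, 20.22, 5.06, 15.17, 25.28]
χ² = (27−25.28)²/25.28 + (19−20.22)²/20.22 + (8−5.06)²/5.06 + (20−15.17)²/15.17 + (17−25.28)²/25.28 = 6.1571
df = 4
p-value (upper-tail) = 0.18772
At α=0.1: p ≥ α → fail to reject H₀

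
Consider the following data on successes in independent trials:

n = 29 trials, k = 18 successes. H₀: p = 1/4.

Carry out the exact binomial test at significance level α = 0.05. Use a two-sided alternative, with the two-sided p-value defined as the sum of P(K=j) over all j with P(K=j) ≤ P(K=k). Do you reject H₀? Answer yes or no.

Exact binomial: n=29, k=18, p₀=1/4=0.2500
P(X=j) = C(n,j)·p₀^j·(1−p₀)^(n−j); p = Σ P(X=j) over j with P(X=j) ≤ P(X=18)
p-value (two-sided) = 0.00003
At α=0.05: p < α → reject H₀

reject H₀: yes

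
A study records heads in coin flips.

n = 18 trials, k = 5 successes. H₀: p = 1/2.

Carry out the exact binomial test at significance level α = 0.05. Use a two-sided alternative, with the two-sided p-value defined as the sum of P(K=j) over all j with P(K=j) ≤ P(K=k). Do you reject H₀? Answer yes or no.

Exact binomial: n=18, k=5, p₀=1/2=0.5000
P(X=j) = C(n,j)·p₀^j·(1−p₀)^(n−j); p = Σ P(X=j) over j with P(X=j) ≤ P(X=5)
p-value (two-sided) = 0.09625
At α=0.05: p ≥ α → fail to reject H₀

reject H₀: no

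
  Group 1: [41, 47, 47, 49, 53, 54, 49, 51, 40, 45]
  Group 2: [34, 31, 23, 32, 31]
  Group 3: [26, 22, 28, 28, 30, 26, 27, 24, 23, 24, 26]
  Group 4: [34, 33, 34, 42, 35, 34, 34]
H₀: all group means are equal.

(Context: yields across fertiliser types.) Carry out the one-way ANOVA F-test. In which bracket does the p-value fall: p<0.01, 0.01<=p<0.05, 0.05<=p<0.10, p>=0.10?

Group means [47.60, 30.20, 25.82, 35.14], grand mean 35.061
SSB = Σnᵢ(x̄ᵢ−x̄)² = 2630.185; SSW = ΣΣ(x−x̄ᵢ)² = 379.694
MSB = 2630.185/3 = 876.7284; MSW = 379.694/29 = 13.0929
F = MSB/MSW = 66.9622
df = (3, 29)
p-value (upper-tail) = 0.00000
→ bracket: p<0.01

p-value bracket: p<0.01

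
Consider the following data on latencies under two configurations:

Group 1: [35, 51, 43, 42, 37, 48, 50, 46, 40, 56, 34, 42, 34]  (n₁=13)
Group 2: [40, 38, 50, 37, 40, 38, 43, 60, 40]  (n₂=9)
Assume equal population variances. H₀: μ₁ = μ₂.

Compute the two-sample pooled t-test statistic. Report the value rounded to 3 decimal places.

x̄₁=42.923, s₁=7.005, n₁=13
x̄₂=42.889, s₂=7.507, n₂=9
s_p² = [12·7.005² + 8·7.507²]/20 = 51.9906
SE = √(s_p²·(1/13+1/9)) = 3.1267
t = (42.923−42.889)/3.1267 = 0.0109
df = 20

test statistic = 0.011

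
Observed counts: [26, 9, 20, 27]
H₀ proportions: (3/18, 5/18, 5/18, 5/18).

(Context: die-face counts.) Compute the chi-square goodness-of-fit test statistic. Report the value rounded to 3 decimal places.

n = 82; E_i = n·p_i = [13.67, 22.78, 22.78, 22.78]
χ² = (26−13.67)²/13.67 + (9−22.78)²/22.78 + (20−22.78)²/22.78 + (27−22.78)²/22.78 = 20.5854
df = 3

test statistic = 20.585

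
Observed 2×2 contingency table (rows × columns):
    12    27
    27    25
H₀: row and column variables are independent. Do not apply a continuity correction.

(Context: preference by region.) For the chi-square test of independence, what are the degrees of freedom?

df = (r−1)(c−1) = (2−1)·(2−1) = 1

degrees of freedom = 1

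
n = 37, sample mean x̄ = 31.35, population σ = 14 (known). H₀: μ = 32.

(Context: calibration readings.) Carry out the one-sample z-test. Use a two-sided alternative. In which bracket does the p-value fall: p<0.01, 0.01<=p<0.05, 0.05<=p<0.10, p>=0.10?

p-value bracket: p>=0.10

SE = σ/√n = 14/√37 = 2.3016
z = (x̄−μ₀)/SE = (31.35−32)/2.3016 = -0.2824
p-value (two-sided) = 0.77763
→ bracket: p>=0.10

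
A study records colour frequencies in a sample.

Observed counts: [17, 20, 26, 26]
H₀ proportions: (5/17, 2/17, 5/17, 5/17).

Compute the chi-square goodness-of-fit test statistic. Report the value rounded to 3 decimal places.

test statistic = 11.892

n = 89; E_i = n·p_i = [26.18, 10.47, 26.18, 26.18]
χ² = (17−26.18)²/26.18 + (20−10.47)²/10.47 + (26−26.18)²/26.18 + (26−26.18)²/26.18 = 11.8921
df = 3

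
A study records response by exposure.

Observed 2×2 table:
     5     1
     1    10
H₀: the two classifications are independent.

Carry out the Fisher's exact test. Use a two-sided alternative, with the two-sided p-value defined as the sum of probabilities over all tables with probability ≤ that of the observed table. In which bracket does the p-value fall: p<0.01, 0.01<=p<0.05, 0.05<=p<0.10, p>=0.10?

p-value bracket: p<0.01

Margins: r₁=6, r₂=11, c₁=6, c₂=11, n=17
p_obs = C(6,5)·C(11,1)/C(17,6); sum pmf over tables with pmf ≤ p_obs
p-value (two-sided) = 0.00541
→ bracket: p<0.01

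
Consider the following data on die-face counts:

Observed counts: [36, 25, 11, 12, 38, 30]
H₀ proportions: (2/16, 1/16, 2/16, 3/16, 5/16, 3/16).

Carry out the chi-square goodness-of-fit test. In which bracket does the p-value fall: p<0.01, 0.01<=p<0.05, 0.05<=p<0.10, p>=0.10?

p-value bracket: p<0.01

n = 152; E_i = n·p_i = [19.00, 9.50, 19.00, 28.50, 47.50, 28.50]
χ² = (36−19.00)²/19.00 + (25−9.50)²/9.50 + (11−19.00)²/19.00 + (12−28.50)²/28.50 + (38−47.50)²/47.50 + (30−28.50)²/28.50 = 55.4000
df = 5
p-value (upper-tail) = 0.00000
→ bracket: p<0.01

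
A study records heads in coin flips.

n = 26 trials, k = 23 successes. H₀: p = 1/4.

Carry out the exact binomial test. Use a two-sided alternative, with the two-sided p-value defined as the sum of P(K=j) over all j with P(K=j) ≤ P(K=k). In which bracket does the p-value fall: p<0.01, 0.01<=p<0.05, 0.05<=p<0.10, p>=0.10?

p-value bracket: p<0.01

Exact binomial: n=26, k=23, p₀=1/4=0.2500
P(X=j) = C(n,j)·p₀^j·(1−p₀)^(n−j); p = Σ P(X=j) over j with P(X=j) ≤ P(X=23)
p-value (two-sided) = 0.00000
→ bracket: p<0.01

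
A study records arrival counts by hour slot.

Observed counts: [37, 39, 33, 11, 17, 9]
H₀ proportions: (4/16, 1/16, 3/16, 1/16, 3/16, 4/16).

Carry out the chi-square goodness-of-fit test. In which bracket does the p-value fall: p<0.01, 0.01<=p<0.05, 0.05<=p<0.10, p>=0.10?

n = 146; E_i = n·p_i = [36.50, 9.12, 27.38, 9.12, 27.38, 36.50]
χ² = (37−36.50)²/36.50 + (39−9.12)²/9.12 + (33−27.38)²/27.38 + (11−9.12)²/9.12 + (17−27.38)²/27.38 + (9−36.50)²/36.50 = 124.0091
df = 5
p-value (upper-tail) = 0.00000
→ bracket: p<0.01

p-value bracket: p<0.01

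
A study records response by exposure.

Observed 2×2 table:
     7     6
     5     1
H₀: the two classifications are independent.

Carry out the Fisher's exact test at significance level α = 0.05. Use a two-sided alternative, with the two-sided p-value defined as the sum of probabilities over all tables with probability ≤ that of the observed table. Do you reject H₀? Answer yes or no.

reject H₀: no

Margins: r₁=13, r₂=6, c₁=12, c₂=7, n=19
p_obs = C(13,7)·C(6,5)/C(19,12); sum pmf over tables with pmf ≤ p_obs
p-value (two-sided) = 0.33308
At α=0.05: p ≥ α → fail to reject H₀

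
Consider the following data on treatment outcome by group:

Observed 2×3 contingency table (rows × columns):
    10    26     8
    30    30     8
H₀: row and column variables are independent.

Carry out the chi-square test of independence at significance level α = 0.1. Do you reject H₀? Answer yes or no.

Row totals [44, 68], col totals [40, 56, 16], n=112
χ² = (10−15.71)²/15.71 + (26−22.00)²/22.00 + (8−6.29)²/6.29 + (30−24.29)²/24.29 + (30−34.00)²/34.00 + (8−9.71)²/9.71 = 5.3904
df = 2
p-value (upper-tail) = 0.06753
At α=0.1: p < α → reject H₀

reject H₀: yes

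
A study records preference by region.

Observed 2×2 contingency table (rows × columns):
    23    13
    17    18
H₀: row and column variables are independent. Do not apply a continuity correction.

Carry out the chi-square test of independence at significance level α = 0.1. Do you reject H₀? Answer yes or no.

Row totals [36, 35], col totals [40, 31], n=71
χ² = (23−20.28)²/20.28 + (13−15.72)²/15.72 + (17−19.72)²/19.72 + (18−15.28)²/15.28 = 1.6927
df = 1
p-value (upper-tail) = 0.19325
At α=0.1: p ≥ α → fail to reject H₀

reject H₀: no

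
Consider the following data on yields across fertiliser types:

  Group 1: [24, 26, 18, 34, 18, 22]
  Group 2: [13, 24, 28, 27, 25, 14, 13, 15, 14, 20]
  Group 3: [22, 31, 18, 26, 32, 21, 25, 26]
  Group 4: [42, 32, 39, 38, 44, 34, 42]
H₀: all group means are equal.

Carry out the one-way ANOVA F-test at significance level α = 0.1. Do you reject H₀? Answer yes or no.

reject H₀: yes

Group means [23.67, 19.30, 25.12, 38.71], grand mean 26.032
SSB = Σnᵢ(x̄ᵢ−x̄)² = 1619.231; SSW = ΣΣ(x−x̄ᵢ)² = 801.737
MSB = 1619.231/3 = 539.7436; MSW = 801.737/27 = 29.6940
F = MSB/MSW = 18.1769
df = (3, 27)
p-value (upper-tail) = 0.00000
At α=0.1: p < α → reject H₀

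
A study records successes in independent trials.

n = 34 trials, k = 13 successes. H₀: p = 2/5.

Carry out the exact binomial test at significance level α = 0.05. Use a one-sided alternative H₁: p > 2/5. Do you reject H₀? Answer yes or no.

reject H₀: no

Exact binomial: n=34, k=13, p₀=2/5=0.4000
P(X≥13) from Σ C(n,i)·p₀^i·(1−p₀)^(n−i)
p-value (one-sided, H₁ greater) = 0.64583
At α=0.05: p ≥ α → fail to reject H₀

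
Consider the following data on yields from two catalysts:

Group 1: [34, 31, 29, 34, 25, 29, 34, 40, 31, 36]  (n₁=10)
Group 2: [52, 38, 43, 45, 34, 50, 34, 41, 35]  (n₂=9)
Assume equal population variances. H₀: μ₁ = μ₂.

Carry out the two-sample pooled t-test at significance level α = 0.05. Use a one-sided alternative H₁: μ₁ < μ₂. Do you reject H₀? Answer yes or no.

x̄₁=32.300, s₁=4.218, n₁=10
x̄₂=41.333, s₂=6.745, n₂=9
s_p² = [9·4.218² + 8·6.745²]/17 = 30.8294
SE = √(s_p²·(1/10+1/9)) = 2.5512
t = (32.300−41.333)/2.5512 = -3.5409
df = 17
p-value (one-sided, H₁ less) = 0.00126
At α=0.05: p < α → reject H₀

reject H₀: yes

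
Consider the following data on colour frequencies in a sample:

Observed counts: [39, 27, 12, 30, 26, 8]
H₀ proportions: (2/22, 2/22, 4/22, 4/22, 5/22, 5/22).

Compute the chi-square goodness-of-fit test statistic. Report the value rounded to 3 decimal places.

n = 142; E_i = n·p_i = [12.91, 12.91, 25.82, 25.82, 32.27, 32.27]
χ² = (39−12.91)²/12.91 + (27−12.91)²/12.91 + (12−25.82)²/25.82 + (30−25.82)²/25.82 + (26−32.27)²/32.27 + (8−32.27)²/32.27 = 95.6620
df = 5

test statistic = 95.662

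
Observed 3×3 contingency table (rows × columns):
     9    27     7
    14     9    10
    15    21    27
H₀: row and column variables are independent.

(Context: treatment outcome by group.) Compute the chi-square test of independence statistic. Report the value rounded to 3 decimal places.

test statistic = 16.807

Row totals [43, 33, 63], col totals [38, 57, 44], n=139
χ² = (9−11.76)²/11.76 + (27−17.63)²/17.63 + (7−13.61)²/13.61 + (14−9.02)²/9.02 + (9−13.53)²/13.53 + (10−10.45)²/10.45 + (15−17.22)²/17.22 + (21−25.83)²/25.83 + (27−19.94)²/19.94 = 16.8067
df = 4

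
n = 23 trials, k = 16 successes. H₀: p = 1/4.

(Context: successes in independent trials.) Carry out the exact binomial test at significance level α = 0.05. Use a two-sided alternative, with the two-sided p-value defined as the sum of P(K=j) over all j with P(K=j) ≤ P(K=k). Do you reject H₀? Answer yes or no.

Exact binomial: n=23, k=16, p₀=1/4=0.2500
P(X=j) = C(n,j)·p₀^j·(1−p₀)^(n−j); p = Σ P(X=j) over j with P(X=j) ≤ P(X=16)
p-value (two-sided) = 0.00001
At α=0.05: p < α → reject H₀

reject H₀: yes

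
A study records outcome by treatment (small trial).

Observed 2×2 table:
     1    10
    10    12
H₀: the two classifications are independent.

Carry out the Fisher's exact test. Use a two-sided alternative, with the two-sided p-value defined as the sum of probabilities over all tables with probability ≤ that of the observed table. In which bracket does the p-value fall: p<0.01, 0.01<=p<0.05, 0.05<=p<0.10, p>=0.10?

Margins: r₁=11, r₂=22, c₁=11, c₂=22, n=33
p_obs = C(11,1)·C(22,10)/C(33,11); sum pmf over tables with pmf ≤ p_obs
p-value (two-sided) = 0.05425
→ bracket: 0.05<=p<0.10

p-value bracket: 0.05<=p<0.10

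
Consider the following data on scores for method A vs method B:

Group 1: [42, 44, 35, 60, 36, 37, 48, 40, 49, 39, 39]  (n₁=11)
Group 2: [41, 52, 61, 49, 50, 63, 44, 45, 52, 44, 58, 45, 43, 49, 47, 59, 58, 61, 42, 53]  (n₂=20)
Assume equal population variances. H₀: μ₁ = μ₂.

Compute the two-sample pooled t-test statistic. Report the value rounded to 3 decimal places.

test statistic = -3.032

x̄₁=42.636, s₁=7.352, n₁=11
x̄₂=50.800, s₂=7.076, n₂=20
s_p² = [10·7.352² + 19·7.076²]/29 = 51.4395
SE = √(s_p²·(1/11+1/20)) = 2.6923
t = (42.636−50.800)/2.6923 = -3.0323
df = 29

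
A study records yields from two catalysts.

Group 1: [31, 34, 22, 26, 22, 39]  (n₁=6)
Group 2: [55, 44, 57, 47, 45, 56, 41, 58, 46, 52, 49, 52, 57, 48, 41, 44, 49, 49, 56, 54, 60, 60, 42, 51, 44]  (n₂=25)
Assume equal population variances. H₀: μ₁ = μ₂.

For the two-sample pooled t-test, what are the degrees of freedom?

degrees of freedom = 29

df = n₁ + n₂ − 2 = 6 + 25 − 2 = 29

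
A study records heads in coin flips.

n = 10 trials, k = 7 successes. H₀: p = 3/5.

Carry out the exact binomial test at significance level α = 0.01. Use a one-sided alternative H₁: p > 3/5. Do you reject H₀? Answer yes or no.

reject H₀: no

Exact binomial: n=10, k=7, p₀=3/5=0.6000
P(X≥7) from Σ C(n,i)·p₀^i·(1−p₀)^(n−i)
p-value (one-sided, H₁ greater) = 0.38228
At α=0.01: p ≥ α → fail to reject H₀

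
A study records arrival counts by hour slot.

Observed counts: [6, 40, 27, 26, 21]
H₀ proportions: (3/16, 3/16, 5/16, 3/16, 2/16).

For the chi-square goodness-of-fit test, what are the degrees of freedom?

degrees of freedom = 4

df = k − 1 = 5 − 1 = 4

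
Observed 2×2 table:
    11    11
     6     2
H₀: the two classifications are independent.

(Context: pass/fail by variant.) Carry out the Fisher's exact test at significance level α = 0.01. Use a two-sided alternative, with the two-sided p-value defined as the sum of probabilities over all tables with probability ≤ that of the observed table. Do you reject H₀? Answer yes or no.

Margins: r₁=22, r₂=8, c₁=17, c₂=13, n=30
p_obs = C(22,11)·C(8,6)/C(30,17); sum pmf over tables with pmf ≤ p_obs
p-value (two-sided) = 0.40688
At α=0.01: p ≥ α → fail to reject H₀

reject H₀: no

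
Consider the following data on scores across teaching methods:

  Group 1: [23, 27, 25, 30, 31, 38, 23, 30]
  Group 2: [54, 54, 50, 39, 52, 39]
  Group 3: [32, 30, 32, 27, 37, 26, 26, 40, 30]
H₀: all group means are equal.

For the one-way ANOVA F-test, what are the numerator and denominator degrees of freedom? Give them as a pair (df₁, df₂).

degrees of freedom = [2, 20]

k = 3 groups, N = 23 total
df = (k−1, N−k) = (3−1, 23−3) = (2, 20)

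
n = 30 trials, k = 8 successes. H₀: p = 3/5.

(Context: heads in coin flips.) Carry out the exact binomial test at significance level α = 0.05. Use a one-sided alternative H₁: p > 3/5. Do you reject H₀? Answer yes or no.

reject H₀: no

Exact binomial: n=30, k=8, p₀=3/5=0.6000
P(X≥8) from Σ C(n,i)·p₀^i·(1−p₀)^(n−i)
p-value (one-sided, H₁ greater) = 0.99995
At α=0.05: p ≥ α → fail to reject H₀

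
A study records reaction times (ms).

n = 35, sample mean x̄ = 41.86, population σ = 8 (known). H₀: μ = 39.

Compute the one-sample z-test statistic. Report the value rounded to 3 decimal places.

SE = σ/√n = 8/√35 = 1.3522
z = (x̄−μ₀)/SE = (41.86−39)/1.3522 = 2.1150

test statistic = 2.115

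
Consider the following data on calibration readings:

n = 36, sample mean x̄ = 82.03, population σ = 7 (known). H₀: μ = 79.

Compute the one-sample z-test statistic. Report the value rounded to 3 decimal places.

test statistic = 2.597

SE = σ/√n = 7/√36 = 1.1667
z = (x̄−μ₀)/SE = (82.03−79)/1.1667 = 2.5971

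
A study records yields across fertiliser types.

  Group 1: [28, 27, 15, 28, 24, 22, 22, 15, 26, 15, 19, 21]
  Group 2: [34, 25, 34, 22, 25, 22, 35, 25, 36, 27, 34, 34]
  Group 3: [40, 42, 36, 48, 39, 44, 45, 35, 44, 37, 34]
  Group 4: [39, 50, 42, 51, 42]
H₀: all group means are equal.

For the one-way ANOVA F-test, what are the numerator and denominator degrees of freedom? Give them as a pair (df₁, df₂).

degrees of freedom = [3, 36]

k = 4 groups, N = 40 total
df = (k−1, N−k) = (4−1, 40−4) = (3, 36)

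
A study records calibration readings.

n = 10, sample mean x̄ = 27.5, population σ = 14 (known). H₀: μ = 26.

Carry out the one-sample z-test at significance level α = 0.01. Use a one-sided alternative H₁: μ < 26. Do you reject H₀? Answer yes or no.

SE = σ/√n = 14/√10 = 4.4272
z = (x̄−μ₀)/SE = (27.5−26)/4.4272 = 0.3388
p-value (one-sided, H₁ less) = 0.63263
At α=0.01: p ≥ α → fail to reject H₀

reject H₀: no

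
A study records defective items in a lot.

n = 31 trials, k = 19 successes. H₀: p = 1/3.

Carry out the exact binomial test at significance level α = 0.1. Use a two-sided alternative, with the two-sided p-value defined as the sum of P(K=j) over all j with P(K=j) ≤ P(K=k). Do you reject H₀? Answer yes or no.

Exact binomial: n=31, k=19, p₀=1/3=0.3333
P(X=j) = C(n,j)·p₀^j·(1−p₀)^(n−j); p = Σ P(X=j) over j with P(X=j) ≤ P(X=19)
p-value (two-sided) = 0.00177
At α=0.1: p < α → reject H₀

reject H₀: yes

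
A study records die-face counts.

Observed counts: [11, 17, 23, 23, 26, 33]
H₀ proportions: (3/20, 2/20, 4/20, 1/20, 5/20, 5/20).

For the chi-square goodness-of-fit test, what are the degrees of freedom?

degrees of freedom = 5

df = k − 1 = 6 − 1 = 5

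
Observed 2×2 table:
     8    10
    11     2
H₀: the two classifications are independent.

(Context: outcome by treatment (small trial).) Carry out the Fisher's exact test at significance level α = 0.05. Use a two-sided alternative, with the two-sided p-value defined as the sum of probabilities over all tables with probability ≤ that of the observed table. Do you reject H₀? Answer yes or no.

Margins: r₁=18, r₂=13, c₁=19, c₂=12, n=31
p_obs = C(18,8)·C(13,11)/C(31,19); sum pmf over tables with pmf ≤ p_obs
p-value (two-sided) = 0.03170
At α=0.05: p < α → reject H₀

reject H₀: yes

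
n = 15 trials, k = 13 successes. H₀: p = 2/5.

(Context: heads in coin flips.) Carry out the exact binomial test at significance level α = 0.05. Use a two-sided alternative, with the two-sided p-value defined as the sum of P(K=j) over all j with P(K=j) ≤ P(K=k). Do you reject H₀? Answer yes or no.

reject H₀: yes

Exact binomial: n=15, k=13, p₀=2/5=0.4000
P(X=j) = C(n,j)·p₀^j·(1−p₀)^(n−j); p = Σ P(X=j) over j with P(X=j) ≤ P(X=13)
p-value (two-sided) = 0.00028
At α=0.05: p < α → reject H₀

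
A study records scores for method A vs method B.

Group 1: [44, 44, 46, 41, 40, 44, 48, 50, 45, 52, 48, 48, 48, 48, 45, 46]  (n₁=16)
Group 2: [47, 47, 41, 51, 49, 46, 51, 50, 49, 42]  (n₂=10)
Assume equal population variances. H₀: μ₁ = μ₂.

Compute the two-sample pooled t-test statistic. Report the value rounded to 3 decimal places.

x̄₁=46.062, s₁=3.130, n₁=16
x̄₂=47.300, s₂=3.498, n₂=10
s_p² = [15·3.130² + 9·3.498²]/24 = 10.7099
SE = √(s_p²·(1/16+1/10)) = 1.3192
t = (46.062−47.300)/1.3192 = -0.9380
df = 24

test statistic = -0.938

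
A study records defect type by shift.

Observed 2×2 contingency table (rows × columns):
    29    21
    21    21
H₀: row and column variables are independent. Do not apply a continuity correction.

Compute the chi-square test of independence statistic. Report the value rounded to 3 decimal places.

test statistic = 0.589

Row totals [50, 42], col totals [50, 42], n=92
χ² = (29−27.17)²/27.17 + (21−22.83)²/22.83 + (21−22.83)²/22.83 + (21−19.17)²/19.17 = 0.5888
df = 1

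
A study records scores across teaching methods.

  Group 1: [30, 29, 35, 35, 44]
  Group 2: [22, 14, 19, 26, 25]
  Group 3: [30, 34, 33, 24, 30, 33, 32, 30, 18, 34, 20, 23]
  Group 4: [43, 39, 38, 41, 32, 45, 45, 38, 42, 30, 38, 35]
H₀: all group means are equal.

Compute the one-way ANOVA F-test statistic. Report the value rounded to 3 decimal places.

Group means [34.60, 21.20, 28.42, 38.83], grand mean 31.941
SSB = Σnᵢ(x̄ᵢ−x̄)² = 1331.299; SSW = ΣΣ(x−x̄ᵢ)² = 838.583
MSB = 1331.299/3 = 443.7663; MSW = 838.583/30 = 27.9528
F = MSB/MSW = 15.8756
df = (3, 30)

test statistic = 15.876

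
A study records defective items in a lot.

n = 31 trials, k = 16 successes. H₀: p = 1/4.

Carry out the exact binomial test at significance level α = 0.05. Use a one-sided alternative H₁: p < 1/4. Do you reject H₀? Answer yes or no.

reject H₀: no

Exact binomial: n=31, k=16, p₀=1/4=0.2500
P(X≤16) from Σ C(n,i)·p₀^i·(1−p₀)^(n−i)
p-value (one-sided, H₁ less) = 0.99963
At α=0.05: p ≥ α → fail to reject H₀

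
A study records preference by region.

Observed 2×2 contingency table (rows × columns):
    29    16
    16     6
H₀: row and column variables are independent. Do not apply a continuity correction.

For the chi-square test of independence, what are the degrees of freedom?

df = (r−1)(c−1) = (2−1)·(2−1) = 1

degrees of freedom = 1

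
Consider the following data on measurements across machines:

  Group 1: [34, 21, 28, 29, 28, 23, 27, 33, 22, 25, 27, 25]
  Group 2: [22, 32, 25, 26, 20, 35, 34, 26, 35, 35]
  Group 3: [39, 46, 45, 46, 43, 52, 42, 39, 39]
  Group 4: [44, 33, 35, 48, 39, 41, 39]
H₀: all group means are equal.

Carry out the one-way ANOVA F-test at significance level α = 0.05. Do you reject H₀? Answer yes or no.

Group means [26.83, 29.00, 43.44, 39.86], grand mean 33.737
SSB = Σnᵢ(x̄ᵢ−x̄)² = 1906.622; SSW = ΣΣ(x−x̄ᵢ)² = 788.746
MSB = 1906.622/3 = 635.5408; MSW = 788.746/34 = 23.1984
F = MSB/MSW = 27.3959
df = (3, 34)
p-value (upper-tail) = 0.00000
At α=0.05: p < α → reject H₀

reject H₀: yes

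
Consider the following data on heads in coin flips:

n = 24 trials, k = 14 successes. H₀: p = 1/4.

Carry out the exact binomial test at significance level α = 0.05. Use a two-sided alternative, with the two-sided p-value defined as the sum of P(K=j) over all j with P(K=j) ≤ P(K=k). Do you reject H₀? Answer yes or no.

Exact binomial: n=24, k=14, p₀=1/4=0.2500
P(X=j) = C(n,j)·p₀^j·(1−p₀)^(n−j); p = Σ P(X=j) over j with P(X=j) ≤ P(X=14)
p-value (two-sided) = 0.00052
At α=0.05: p < α → reject H₀

reject H₀: yes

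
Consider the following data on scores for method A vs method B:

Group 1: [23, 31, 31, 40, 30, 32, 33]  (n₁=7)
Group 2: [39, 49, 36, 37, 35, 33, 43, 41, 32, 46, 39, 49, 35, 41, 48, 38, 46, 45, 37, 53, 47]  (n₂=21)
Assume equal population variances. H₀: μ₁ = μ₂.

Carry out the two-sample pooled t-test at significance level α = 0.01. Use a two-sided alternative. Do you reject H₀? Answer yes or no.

reject H₀: yes

x̄₁=31.429, s₁=4.995, n₁=7
x̄₂=41.381, s₂=5.979, n₂=21
s_p² = [6·4.995² + 20·5.979²]/26 = 33.2564
SE = √(s_p²·(1/7+1/21)) = 2.5169
t = (31.429−41.381)/2.5169 = -3.9543
df = 26
p-value (two-sided) = 0.00053
At α=0.01: p < α → reject H₀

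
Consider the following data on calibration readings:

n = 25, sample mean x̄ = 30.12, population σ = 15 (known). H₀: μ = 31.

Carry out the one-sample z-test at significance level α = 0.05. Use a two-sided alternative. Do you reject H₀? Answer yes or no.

SE = σ/√n = 15/√25 = 3.0000
z = (x̄−μ₀)/SE = (30.12−31)/3.0000 = -0.2933
p-value (two-sided) = 0.76927
At α=0.05: p ≥ α → fail to reject H₀

reject H₀: no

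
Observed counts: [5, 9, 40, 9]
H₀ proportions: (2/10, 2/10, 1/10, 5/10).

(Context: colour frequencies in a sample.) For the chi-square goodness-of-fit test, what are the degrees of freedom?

df = k − 1 = 4 − 1 = 3

degrees of freedom = 3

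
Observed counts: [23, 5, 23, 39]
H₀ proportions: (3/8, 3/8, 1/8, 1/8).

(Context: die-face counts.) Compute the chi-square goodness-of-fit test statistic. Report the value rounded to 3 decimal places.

n = 90; E_i = n·p_i = [33.75, 33.75, 11.25, 11.25]
χ² = (23−33.75)²/33.75 + (5−33.75)²/33.75 + (23−11.25)²/11.25 + (39−11.25)²/11.25 = 108.6370
df = 3

test statistic = 108.637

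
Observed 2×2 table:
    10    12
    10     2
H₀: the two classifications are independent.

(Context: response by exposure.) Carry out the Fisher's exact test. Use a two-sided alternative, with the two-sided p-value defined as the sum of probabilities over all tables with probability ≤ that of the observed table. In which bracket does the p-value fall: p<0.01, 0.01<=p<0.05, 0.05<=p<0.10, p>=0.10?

p-value bracket: 0.05<=p<0.10

Margins: r₁=22, r₂=12, c₁=20, c₂=14, n=34
p_obs = C(22,10)·C(12,10)/C(34,20); sum pmf over tables with pmf ≤ p_obs
p-value (two-sided) = 0.06623
→ bracket: 0.05<=p<0.10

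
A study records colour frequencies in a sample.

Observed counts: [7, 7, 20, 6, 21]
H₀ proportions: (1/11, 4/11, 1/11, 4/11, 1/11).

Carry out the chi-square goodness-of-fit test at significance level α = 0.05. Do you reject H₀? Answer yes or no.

reject H₀: yes

n = 61; E_i = n·p_i = [5.55, 22.18, 5.55, 22.18, 5.55]
χ² = (7−5.55)²/5.55 + (7−22.18)²/22.18 + (20−5.55)²/5.55 + (6−22.18)²/22.18 + (21−5.55)²/5.55 = 103.3238
df = 4
p-value (upper-tail) = 0.00000
At α=0.05: p < α → reject H₀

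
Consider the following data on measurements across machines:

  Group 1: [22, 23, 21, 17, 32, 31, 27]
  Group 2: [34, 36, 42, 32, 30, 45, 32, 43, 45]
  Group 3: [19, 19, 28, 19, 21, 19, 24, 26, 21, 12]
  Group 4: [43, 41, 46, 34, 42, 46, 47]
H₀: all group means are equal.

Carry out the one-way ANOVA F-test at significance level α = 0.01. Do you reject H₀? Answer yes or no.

Group means [24.71, 37.67, 20.80, 42.71], grand mean 30.879
SSB = Σnᵢ(x̄ᵢ−x̄)² = 2677.058; SSW = ΣΣ(x−x̄ᵢ)² = 774.457
MSB = 2677.058/3 = 892.3527; MSW = 774.457/29 = 26.7054
F = MSB/MSW = 33.4147
df = (3, 29)
p-value (upper-tail) = 0.00000
At α=0.01: p < α → reject H₀

reject H₀: yes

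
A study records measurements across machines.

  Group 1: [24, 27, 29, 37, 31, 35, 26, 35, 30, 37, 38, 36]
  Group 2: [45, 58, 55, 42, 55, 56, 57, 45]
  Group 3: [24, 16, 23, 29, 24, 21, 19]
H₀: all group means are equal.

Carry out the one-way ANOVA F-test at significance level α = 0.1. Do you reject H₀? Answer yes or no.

Group means [32.08, 51.62, 22.29], grand mean 35.333
SSB = Σnᵢ(x̄ᵢ−x̄)² = 3441.780; SSW = ΣΣ(x−x̄ᵢ)² = 654.220
MSB = 3441.780/2 = 1720.8899; MSW = 654.220/24 = 27.2592
F = MSB/MSW = 63.1307
df = (2, 24)
p-value (upper-tail) = 0.00000
At α=0.1: p < α → reject H₀

reject H₀: yes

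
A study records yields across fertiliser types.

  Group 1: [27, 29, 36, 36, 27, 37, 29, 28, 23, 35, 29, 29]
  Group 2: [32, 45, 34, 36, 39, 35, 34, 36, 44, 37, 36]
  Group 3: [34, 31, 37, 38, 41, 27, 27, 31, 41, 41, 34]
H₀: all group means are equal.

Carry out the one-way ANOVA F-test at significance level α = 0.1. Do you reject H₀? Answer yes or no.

reject H₀: yes

Group means [30.42, 37.09, 34.73], grand mean 33.971
SSB = Σnᵢ(x̄ᵢ−x̄)² = 264.963; SSW = ΣΣ(x−x̄ᵢ)² = 668.008
MSB = 264.963/2 = 132.4815; MSW = 668.008/31 = 21.5486
F = MSB/MSW = 6.1480
df = (2, 31)
p-value (upper-tail) = 0.00564
At α=0.1: p < α → reject H₀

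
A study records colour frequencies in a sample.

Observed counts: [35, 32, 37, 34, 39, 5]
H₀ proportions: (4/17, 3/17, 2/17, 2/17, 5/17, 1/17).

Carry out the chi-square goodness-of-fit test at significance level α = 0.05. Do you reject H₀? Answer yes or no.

n = 182; E_i = n·p_i = [42.82, 32.12, 21.41, 21.41, 53.53, 10.71]
χ² = (35−42.82)²/42.82 + (32−32.12)²/32.12 + (37−21.41)²/21.41 + (34−21.41)²/21.41 + (39−53.53)²/53.53 + (5−10.71)²/10.71 = 27.1638
df = 5
p-value (upper-tail) = 0.00005
At α=0.05: p < α → reject H₀

reject H₀: yes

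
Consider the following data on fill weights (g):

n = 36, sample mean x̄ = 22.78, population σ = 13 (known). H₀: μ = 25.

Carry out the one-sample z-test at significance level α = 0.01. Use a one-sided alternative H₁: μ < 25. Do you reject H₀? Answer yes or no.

SE = σ/√n = 13/√36 = 2.1667
z = (x̄−μ₀)/SE = (22.78−25)/2.1667 = -1.0246
p-value (one-sided, H₁ less) = 0.15277
At α=0.01: p ≥ α → fail to reject H₀

reject H₀: no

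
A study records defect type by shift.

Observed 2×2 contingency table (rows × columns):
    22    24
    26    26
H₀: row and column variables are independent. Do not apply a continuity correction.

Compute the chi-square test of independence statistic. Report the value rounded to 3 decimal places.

Row totals [46, 52], col totals [48, 50], n=98
χ² = (22−22.53)²/22.53 + (24−23.47)²/23.47 + (26−25.47)²/25.47 + (26−26.53)²/26.53 = 0.0462
df = 1

test statistic = 0.046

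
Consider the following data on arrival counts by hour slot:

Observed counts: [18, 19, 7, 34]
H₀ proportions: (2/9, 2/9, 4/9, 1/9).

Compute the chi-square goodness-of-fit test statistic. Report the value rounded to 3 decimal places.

test statistic = 96.317

n = 78; E_i = n·p_i = [17.33, 17.33, 34.67, 8.67]
χ² = (18−17.33)²/17.33 + (19−17.33)²/17.33 + (7−34.67)²/34.67 + (34−8.67)²/8.67 = 96.3173
df = 3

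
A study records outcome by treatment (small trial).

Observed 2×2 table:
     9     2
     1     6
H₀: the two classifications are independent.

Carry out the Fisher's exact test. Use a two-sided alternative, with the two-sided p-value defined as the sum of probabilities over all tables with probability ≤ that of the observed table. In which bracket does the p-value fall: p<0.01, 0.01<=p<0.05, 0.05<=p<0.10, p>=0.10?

Margins: r₁=11, r₂=7, c₁=10, c₂=8, n=18
p_obs = C(11,9)·C(7,1)/C(18,10); sum pmf over tables with pmf ≤ p_obs
p-value (two-sided) = 0.01282
→ bracket: 0.01<=p<0.05

p-value bracket: 0.01<=p<0.05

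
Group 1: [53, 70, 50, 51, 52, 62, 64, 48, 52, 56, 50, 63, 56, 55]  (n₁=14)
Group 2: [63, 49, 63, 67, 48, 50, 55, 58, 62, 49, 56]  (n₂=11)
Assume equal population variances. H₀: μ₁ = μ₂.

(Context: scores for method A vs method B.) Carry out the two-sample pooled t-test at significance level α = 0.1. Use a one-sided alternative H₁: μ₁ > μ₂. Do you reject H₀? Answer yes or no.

reject H₀: no

x̄₁=55.857, s₁=6.491, n₁=14
x̄₂=56.364, s₂=6.757, n₂=11
s_p² = [13·6.491² + 10·6.757²]/23 = 43.6635
SE = √(s_p²·(1/14+1/11)) = 2.6624
t = (55.857−56.364)/2.6624 = -0.1902
df = 23
p-value (one-sided, H₁ greater) = 0.57461
At α=0.1: p ≥ α → fail to reject H₀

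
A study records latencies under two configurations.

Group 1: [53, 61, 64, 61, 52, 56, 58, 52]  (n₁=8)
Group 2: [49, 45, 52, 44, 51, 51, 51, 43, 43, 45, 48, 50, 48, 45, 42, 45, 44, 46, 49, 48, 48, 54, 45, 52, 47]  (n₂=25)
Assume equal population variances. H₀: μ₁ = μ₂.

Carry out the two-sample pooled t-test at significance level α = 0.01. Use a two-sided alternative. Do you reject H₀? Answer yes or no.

x̄₁=57.125, s₁=4.612, n₁=8
x̄₂=47.400, s₂=3.291, n₂=25
s_p² = [7·4.612² + 24·3.291²]/31 = 13.1895
SE = √(s_p²·(1/8+1/25)) = 1.4752
t = (57.125−47.400)/1.4752 = 6.5922
df = 31
p-value (two-sided) = 0.00000
At α=0.01: p < α → reject H₀

reject H₀: yes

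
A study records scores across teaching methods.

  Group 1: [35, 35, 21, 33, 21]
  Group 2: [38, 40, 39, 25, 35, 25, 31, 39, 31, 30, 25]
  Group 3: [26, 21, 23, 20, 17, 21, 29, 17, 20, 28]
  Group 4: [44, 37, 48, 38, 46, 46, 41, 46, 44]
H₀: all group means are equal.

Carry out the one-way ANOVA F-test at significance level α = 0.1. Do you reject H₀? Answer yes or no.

reject H₀: yes

Group means [29.00, 32.55, 22.20, 43.33], grand mean 31.857
SSB = Σnᵢ(x̄ᵢ−x̄)² = 2163.958; SSW = ΣΣ(x−x̄ᵢ)² = 852.327
MSB = 2163.958/3 = 721.3195; MSW = 852.327/31 = 27.4944
F = MSB/MSW = 26.2351
df = (3, 31)
p-value (upper-tail) = 0.00000
At α=0.1: p < α → reject H₀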